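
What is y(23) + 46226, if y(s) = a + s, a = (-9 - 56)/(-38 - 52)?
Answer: 832495/18 ≈ 46250.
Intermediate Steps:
a = 13/18 (a = -65/(-90) = -65*(-1/90) = 13/18 ≈ 0.72222)
y(s) = 13/18 + s
y(23) + 46226 = (13/18 + 23) + 46226 = 427/18 + 46226 = 832495/18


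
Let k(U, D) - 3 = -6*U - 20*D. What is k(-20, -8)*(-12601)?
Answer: -3566083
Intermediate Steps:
k(U, D) = 3 - 20*D - 6*U (k(U, D) = 3 + (-6*U - 20*D) = 3 + (-20*D - 6*U) = 3 - 20*D - 6*U)
k(-20, -8)*(-12601) = (3 - 20*(-8) - 6*(-20))*(-12601) = (3 + 160 + 120)*(-12601) = 283*(-12601) = -3566083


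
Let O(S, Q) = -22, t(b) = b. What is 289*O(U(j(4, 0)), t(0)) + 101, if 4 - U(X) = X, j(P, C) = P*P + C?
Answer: -6257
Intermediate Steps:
j(P, C) = C + P² (j(P, C) = P² + C = C + P²)
U(X) = 4 - X
289*O(U(j(4, 0)), t(0)) + 101 = 289*(-22) + 101 = -6358 + 101 = -6257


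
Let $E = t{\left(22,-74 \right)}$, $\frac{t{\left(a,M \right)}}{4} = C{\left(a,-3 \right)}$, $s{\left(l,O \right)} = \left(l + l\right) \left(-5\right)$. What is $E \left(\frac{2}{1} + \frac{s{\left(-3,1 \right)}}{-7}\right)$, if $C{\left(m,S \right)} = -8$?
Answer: $\frac{512}{7} \approx 73.143$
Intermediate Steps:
$s{\left(l,O \right)} = - 10 l$ ($s{\left(l,O \right)} = 2 l \left(-5\right) = - 10 l$)
$t{\left(a,M \right)} = -32$ ($t{\left(a,M \right)} = 4 \left(-8\right) = -32$)
$E = -32$
$E \left(\frac{2}{1} + \frac{s{\left(-3,1 \right)}}{-7}\right) = - 32 \left(\frac{2}{1} + \frac{\left(-10\right) \left(-3\right)}{-7}\right) = - 32 \left(2 \cdot 1 + 30 \left(- \frac{1}{7}\right)\right) = - 32 \left(2 - \frac{30}{7}\right) = \left(-32\right) \left(- \frac{16}{7}\right) = \frac{512}{7}$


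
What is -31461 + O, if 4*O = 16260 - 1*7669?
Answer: -117253/4 ≈ -29313.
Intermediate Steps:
O = 8591/4 (O = (16260 - 1*7669)/4 = (16260 - 7669)/4 = (1/4)*8591 = 8591/4 ≈ 2147.8)
-31461 + O = -31461 + 8591/4 = -117253/4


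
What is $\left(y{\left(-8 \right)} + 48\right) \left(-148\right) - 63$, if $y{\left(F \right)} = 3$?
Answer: $-7611$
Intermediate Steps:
$\left(y{\left(-8 \right)} + 48\right) \left(-148\right) - 63 = \left(3 + 48\right) \left(-148\right) - 63 = 51 \left(-148\right) - 63 = -7548 - 63 = -7611$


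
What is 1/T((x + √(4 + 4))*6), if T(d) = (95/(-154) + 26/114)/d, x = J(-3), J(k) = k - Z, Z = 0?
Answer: 158004/3413 - 105336*√2/3413 ≈ 2.6476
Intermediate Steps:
J(k) = k (J(k) = k - 1*0 = k + 0 = k)
x = -3
T(d) = -3413/(8778*d) (T(d) = (95*(-1/154) + 26*(1/114))/d = (-95/154 + 13/57)/d = -3413/(8778*d))
1/T((x + √(4 + 4))*6) = 1/(-3413*1/(6*(-3 + √(4 + 4)))/8778) = 1/(-3413*1/(6*(-3 + √8))/8778) = 1/(-3413*1/(6*(-3 + 2*√2))/8778) = 1/(-3413/(8778*(-18 + 12*√2))) = 158004/3413 - 105336*√2/3413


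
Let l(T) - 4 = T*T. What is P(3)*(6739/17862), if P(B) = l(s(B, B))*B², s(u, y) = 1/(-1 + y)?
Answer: 343689/23816 ≈ 14.431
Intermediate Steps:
l(T) = 4 + T² (l(T) = 4 + T*T = 4 + T²)
P(B) = B²*(4 + (-1 + B)⁻²) (P(B) = (4 + (1/(-1 + B))²)*B² = (4 + (-1 + B)⁻²)*B² = B²*(4 + (-1 + B)⁻²))
P(3)*(6739/17862) = (4*3² + 3²/(-1 + 3)²)*(6739/17862) = (4*9 + 9/2²)*(6739*(1/17862)) = (36 + 9*(¼))*(6739/17862) = (36 + 9/4)*(6739/17862) = (153/4)*(6739/17862) = 343689/23816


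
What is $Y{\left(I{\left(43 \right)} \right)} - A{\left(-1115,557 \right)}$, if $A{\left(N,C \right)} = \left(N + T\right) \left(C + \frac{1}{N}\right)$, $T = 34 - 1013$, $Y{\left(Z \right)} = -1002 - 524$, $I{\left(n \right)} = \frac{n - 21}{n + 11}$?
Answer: $\frac{1298785586}{1115} \approx 1.1648 \cdot 10^{6}$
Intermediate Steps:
$I{\left(n \right)} = \frac{-21 + n}{11 + n}$
$Y{\left(Z \right)} = -1526$
$T = -979$ ($T = 34 - 1013 = -979$)
$A{\left(N,C \right)} = \left(-979 + N\right) \left(C + \frac{1}{N}\right)$ ($A{\left(N,C \right)} = \left(N - 979\right) \left(C + \frac{1}{N}\right) = \left(-979 + N\right) \left(C + \frac{1}{N}\right)$)
$Y{\left(I{\left(43 \right)} \right)} - A{\left(-1115,557 \right)} = -1526 - \left(1 - 545303 - \frac{979}{-1115} + 557 \left(-1115\right)\right) = -1526 - \left(1 - 545303 - - \frac{979}{1115} - 621055\right) = -1526 - \left(1 - 545303 + \frac{979}{1115} - 621055\right) = -1526 - - \frac{1300487076}{1115} = -1526 + \frac{1300487076}{1115} = \frac{1298785586}{1115}$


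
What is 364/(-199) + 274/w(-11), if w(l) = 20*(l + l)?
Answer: -107343/43780 ≈ -2.4519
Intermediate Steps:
w(l) = 40*l (w(l) = 20*(2*l) = 40*l)
364/(-199) + 274/w(-11) = 364/(-199) + 274/((40*(-11))) = 364*(-1/199) + 274/(-440) = -364/199 + 274*(-1/440) = -364/199 - 137/220 = -107343/43780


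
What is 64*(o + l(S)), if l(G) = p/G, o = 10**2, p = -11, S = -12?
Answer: 19376/3 ≈ 6458.7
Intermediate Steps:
o = 100
l(G) = -11/G
64*(o + l(S)) = 64*(100 - 11/(-12)) = 64*(100 - 11*(-1/12)) = 64*(100 + 11/12) = 64*(1211/12) = 19376/3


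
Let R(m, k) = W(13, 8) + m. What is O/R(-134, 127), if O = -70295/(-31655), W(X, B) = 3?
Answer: -14059/829361 ≈ -0.016952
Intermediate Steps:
O = 14059/6331 (O = -70295*(-1/31655) = 14059/6331 ≈ 2.2207)
R(m, k) = 3 + m
O/R(-134, 127) = 14059/(6331*(3 - 134)) = (14059/6331)/(-131) = (14059/6331)*(-1/131) = -14059/829361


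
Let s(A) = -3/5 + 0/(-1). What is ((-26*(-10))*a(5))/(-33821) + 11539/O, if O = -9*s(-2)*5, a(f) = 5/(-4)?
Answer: 390269294/913167 ≈ 427.38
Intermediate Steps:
s(A) = -⅗ (s(A) = -3*⅕ + 0*(-1) = -⅗ + 0 = -⅗)
a(f) = -5/4 (a(f) = 5*(-¼) = -5/4)
O = 27 (O = -9*(-⅗)*5 = (27/5)*5 = 27)
((-26*(-10))*a(5))/(-33821) + 11539/O = (-26*(-10)*(-5/4))/(-33821) + 11539/27 = (260*(-5/4))*(-1/33821) + 11539*(1/27) = -325*(-1/33821) + 11539/27 = 325/33821 + 11539/27 = 390269294/913167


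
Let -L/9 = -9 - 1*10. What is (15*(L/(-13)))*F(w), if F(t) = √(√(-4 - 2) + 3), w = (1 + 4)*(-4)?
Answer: -2565*√(3 + I*√6)/13 ≈ -365.76 - 130.36*I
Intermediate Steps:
w = -20 (w = 5*(-4) = -20)
L = 171 (L = -9*(-9 - 1*10) = -9*(-9 - 10) = -9*(-19) = 171)
F(t) = √(3 + I*√6) (F(t) = √(√(-6) + 3) = √(I*√6 + 3) = √(3 + I*√6))
(15*(L/(-13)))*F(w) = (15*(171/(-13)))*√(3 + I*√6) = (15*(171*(-1/13)))*√(3 + I*√6) = (15*(-171/13))*√(3 + I*√6) = -2565*√(3 + I*√6)/13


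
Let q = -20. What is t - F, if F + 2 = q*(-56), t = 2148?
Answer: 1030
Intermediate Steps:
F = 1118 (F = -2 - 20*(-56) = -2 + 1120 = 1118)
t - F = 2148 - 1*1118 = 2148 - 1118 = 1030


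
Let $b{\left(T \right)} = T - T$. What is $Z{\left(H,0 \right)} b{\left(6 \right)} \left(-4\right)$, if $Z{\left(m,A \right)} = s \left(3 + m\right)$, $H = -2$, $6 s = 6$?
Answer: $0$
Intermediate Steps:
$s = 1$ ($s = \frac{1}{6} \cdot 6 = 1$)
$b{\left(T \right)} = 0$
$Z{\left(m,A \right)} = 3 + m$ ($Z{\left(m,A \right)} = 1 \left(3 + m\right) = 3 + m$)
$Z{\left(H,0 \right)} b{\left(6 \right)} \left(-4\right) = \left(3 - 2\right) 0 \left(-4\right) = 1 \cdot 0 \left(-4\right) = 0 \left(-4\right) = 0$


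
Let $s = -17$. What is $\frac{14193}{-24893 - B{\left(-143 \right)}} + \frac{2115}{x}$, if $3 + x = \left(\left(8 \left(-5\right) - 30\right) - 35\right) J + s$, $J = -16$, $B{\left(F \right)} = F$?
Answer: $\frac{319843}{456500} \approx 0.70064$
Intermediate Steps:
$x = 1660$ ($x = -3 - \left(17 - \left(\left(8 \left(-5\right) - 30\right) - 35\right) \left(-16\right)\right) = -3 - \left(17 - \left(\left(-40 - 30\right) - 35\right) \left(-16\right)\right) = -3 - \left(17 - \left(-70 - 35\right) \left(-16\right)\right) = -3 - -1663 = -3 + \left(1680 - 17\right) = -3 + 1663 = 1660$)
$\frac{14193}{-24893 - B{\left(-143 \right)}} + \frac{2115}{x} = \frac{14193}{-24893 - -143} + \frac{2115}{1660} = \frac{14193}{-24893 + 143} + 2115 \cdot \frac{1}{1660} = \frac{14193}{-24750} + \frac{423}{332} = 14193 \left(- \frac{1}{24750}\right) + \frac{423}{332} = - \frac{1577}{2750} + \frac{423}{332} = \frac{319843}{456500}$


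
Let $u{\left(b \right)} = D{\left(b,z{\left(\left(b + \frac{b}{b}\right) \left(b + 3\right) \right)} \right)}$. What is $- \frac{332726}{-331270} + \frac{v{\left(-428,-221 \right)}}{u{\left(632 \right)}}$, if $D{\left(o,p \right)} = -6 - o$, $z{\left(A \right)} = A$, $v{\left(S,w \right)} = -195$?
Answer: $\frac{138438419}{105675130} \approx 1.31$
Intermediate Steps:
$u{\left(b \right)} = -6 - b$
$- \frac{332726}{-331270} + \frac{v{\left(-428,-221 \right)}}{u{\left(632 \right)}} = - \frac{332726}{-331270} - \frac{195}{-6 - 632} = \left(-332726\right) \left(- \frac{1}{331270}\right) - \frac{195}{-6 - 632} = \frac{166363}{165635} - \frac{195}{-638} = \frac{166363}{165635} - - \frac{195}{638} = \frac{166363}{165635} + \frac{195}{638} = \frac{138438419}{105675130}$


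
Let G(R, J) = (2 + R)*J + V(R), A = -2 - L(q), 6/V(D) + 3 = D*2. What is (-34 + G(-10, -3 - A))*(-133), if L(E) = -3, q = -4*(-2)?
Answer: 6916/23 ≈ 300.70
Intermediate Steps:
q = 8
V(D) = 6/(-3 + 2*D) (V(D) = 6/(-3 + D*2) = 6/(-3 + 2*D))
A = 1 (A = -2 - 1*(-3) = -2 + 3 = 1)
G(R, J) = 6/(-3 + 2*R) + J*(2 + R) (G(R, J) = (2 + R)*J + 6/(-3 + 2*R) = J*(2 + R) + 6/(-3 + 2*R) = 6/(-3 + 2*R) + J*(2 + R))
(-34 + G(-10, -3 - A))*(-133) = (-34 + (6 + (-3 - 1*1)*(-3 + 2*(-10))*(2 - 10))/(-3 + 2*(-10)))*(-133) = (-34 + (6 + (-3 - 1)*(-3 - 20)*(-8))/(-3 - 20))*(-133) = (-34 + (6 - 4*(-23)*(-8))/(-23))*(-133) = (-34 - (6 - 736)/23)*(-133) = (-34 - 1/23*(-730))*(-133) = (-34 + 730/23)*(-133) = -52/23*(-133) = 6916/23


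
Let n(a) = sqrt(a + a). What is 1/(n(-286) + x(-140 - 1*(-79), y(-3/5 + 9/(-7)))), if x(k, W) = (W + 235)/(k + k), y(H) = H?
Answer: -34838930/10495788081 - 36465800*I*sqrt(143)/10495788081 ≈ -0.0033193 - 0.041547*I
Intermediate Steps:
n(a) = sqrt(2)*sqrt(a) (n(a) = sqrt(2*a) = sqrt(2)*sqrt(a))
x(k, W) = (235 + W)/(2*k) (x(k, W) = (235 + W)/((2*k)) = (235 + W)*(1/(2*k)) = (235 + W)/(2*k))
1/(n(-286) + x(-140 - 1*(-79), y(-3/5 + 9/(-7)))) = 1/(sqrt(2)*sqrt(-286) + (235 + (-3/5 + 9/(-7)))/(2*(-140 - 1*(-79)))) = 1/(sqrt(2)*(I*sqrt(286)) + (235 + (-3*1/5 + 9*(-1/7)))/(2*(-140 + 79))) = 1/(2*I*sqrt(143) + (1/2)*(235 + (-3/5 - 9/7))/(-61)) = 1/(2*I*sqrt(143) + (1/2)*(-1/61)*(235 - 66/35)) = 1/(2*I*sqrt(143) + (1/2)*(-1/61)*(8159/35)) = 1/(2*I*sqrt(143) - 8159/4270) = 1/(-8159/4270 + 2*I*sqrt(143))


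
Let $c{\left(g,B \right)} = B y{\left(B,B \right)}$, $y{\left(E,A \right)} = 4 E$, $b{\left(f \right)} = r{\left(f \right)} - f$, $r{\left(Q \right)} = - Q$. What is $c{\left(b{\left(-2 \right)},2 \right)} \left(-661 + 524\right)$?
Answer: $-2192$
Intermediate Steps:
$b{\left(f \right)} = - 2 f$ ($b{\left(f \right)} = - f - f = - 2 f$)
$c{\left(g,B \right)} = 4 B^{2}$ ($c{\left(g,B \right)} = B 4 B = 4 B^{2}$)
$c{\left(b{\left(-2 \right)},2 \right)} \left(-661 + 524\right) = 4 \cdot 2^{2} \left(-661 + 524\right) = 4 \cdot 4 \left(-137\right) = 16 \left(-137\right) = -2192$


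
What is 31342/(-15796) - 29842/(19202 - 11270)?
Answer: -44999311/7830867 ≈ -5.7464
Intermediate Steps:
31342/(-15796) - 29842/(19202 - 11270) = 31342*(-1/15796) - 29842/7932 = -15671/7898 - 29842*1/7932 = -15671/7898 - 14921/3966 = -44999311/7830867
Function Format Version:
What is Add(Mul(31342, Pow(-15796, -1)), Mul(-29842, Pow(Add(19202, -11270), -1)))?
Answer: Rational(-44999311, 7830867) ≈ -5.7464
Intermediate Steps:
Add(Mul(31342, Pow(-15796, -1)), Mul(-29842, Pow(Add(19202, -11270), -1))) = Add(Mul(31342, Rational(-1, 15796)), Mul(-29842, Pow(7932, -1))) = Add(Rational(-15671, 7898), Mul(-29842, Rational(1, 7932))) = Add(Rational(-15671, 7898), Rational(-14921, 3966)) = Rational(-44999311, 7830867)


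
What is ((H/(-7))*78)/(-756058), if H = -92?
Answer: -3588/2646203 ≈ -0.0013559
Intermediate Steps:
((H/(-7))*78)/(-756058) = ((-92/(-7))*78)/(-756058) = (-1/7*(-92)*78)*(-1/756058) = ((92/7)*78)*(-1/756058) = (7176/7)*(-1/756058) = -3588/2646203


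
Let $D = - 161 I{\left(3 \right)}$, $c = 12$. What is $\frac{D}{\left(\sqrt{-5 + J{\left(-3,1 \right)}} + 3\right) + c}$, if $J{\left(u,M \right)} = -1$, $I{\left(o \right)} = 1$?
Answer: $- \frac{115}{11} + \frac{23 i \sqrt{6}}{33} \approx -10.455 + 1.7072 i$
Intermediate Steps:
$D = -161$ ($D = \left(-161\right) 1 = -161$)
$\frac{D}{\left(\sqrt{-5 + J{\left(-3,1 \right)}} + 3\right) + c} = \frac{1}{\left(\sqrt{-5 - 1} + 3\right) + 12} \left(-161\right) = \frac{1}{\left(\sqrt{-6} + 3\right) + 12} \left(-161\right) = \frac{1}{\left(i \sqrt{6} + 3\right) + 12} \left(-161\right) = \frac{1}{\left(3 + i \sqrt{6}\right) + 12} \left(-161\right) = \frac{1}{15 + i \sqrt{6}} \left(-161\right) = - \frac{161}{15 + i \sqrt{6}}$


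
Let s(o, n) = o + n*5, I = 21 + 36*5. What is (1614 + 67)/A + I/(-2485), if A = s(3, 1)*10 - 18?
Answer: 4164823/154070 ≈ 27.032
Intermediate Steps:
I = 201 (I = 21 + 180 = 201)
s(o, n) = o + 5*n
A = 62 (A = (3 + 5*1)*10 - 18 = (3 + 5)*10 - 18 = 8*10 - 18 = 80 - 18 = 62)
(1614 + 67)/A + I/(-2485) = (1614 + 67)/62 + 201/(-2485) = 1681*(1/62) + 201*(-1/2485) = 1681/62 - 201/2485 = 4164823/154070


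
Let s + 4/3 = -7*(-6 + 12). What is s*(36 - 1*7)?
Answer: -3770/3 ≈ -1256.7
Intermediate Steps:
s = -130/3 (s = -4/3 - 7*(-6 + 12) = -4/3 - 7*6 = -4/3 - 42 = -130/3 ≈ -43.333)
s*(36 - 1*7) = -130*(36 - 1*7)/3 = -130*(36 - 7)/3 = -130/3*29 = -3770/3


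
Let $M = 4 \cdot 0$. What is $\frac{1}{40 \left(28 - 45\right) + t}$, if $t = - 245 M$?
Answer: $- \frac{1}{680} \approx -0.0014706$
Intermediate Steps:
$M = 0$
$t = 0$ ($t = \left(-245\right) 0 = 0$)
$\frac{1}{40 \left(28 - 45\right) + t} = \frac{1}{40 \left(28 - 45\right) + 0} = \frac{1}{40 \left(-17\right) + 0} = \frac{1}{-680 + 0} = \frac{1}{-680} = - \frac{1}{680}$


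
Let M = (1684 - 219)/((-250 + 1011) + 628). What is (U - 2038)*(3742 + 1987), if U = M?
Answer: -16209157093/1389 ≈ -1.1670e+7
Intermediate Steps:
M = 1465/1389 (M = 1465/(761 + 628) = 1465/1389 ≈ 1.0547)
U = 1465/1389 ≈ 1.0547
(U - 2038)*(3742 + 1987) = (1465/1389 - 2038)*(3742 + 1987) = -2829317/1389*5729 = -16209157093/1389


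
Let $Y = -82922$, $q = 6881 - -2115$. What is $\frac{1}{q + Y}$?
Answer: $- \frac{1}{73926} \approx -1.3527 \cdot 10^{-5}$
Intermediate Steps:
$q = 8996$ ($q = 6881 + 2115 = 8996$)
$\frac{1}{q + Y} = \frac{1}{8996 - 82922} = \frac{1}{-73926} = - \frac{1}{73926}$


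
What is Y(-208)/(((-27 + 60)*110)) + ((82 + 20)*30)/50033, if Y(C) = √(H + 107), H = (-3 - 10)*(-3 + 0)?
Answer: 3060/50033 + √146/3630 ≈ 0.064488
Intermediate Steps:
H = 39 (H = -13*(-3) = 39)
Y(C) = √146 (Y(C) = √(39 + 107) = √146)
Y(-208)/(((-27 + 60)*110)) + ((82 + 20)*30)/50033 = √146/(((-27 + 60)*110)) + ((82 + 20)*30)/50033 = √146/((33*110)) + (102*30)*(1/50033) = √146/3630 + 3060*(1/50033) = √146*(1/3630) + 3060/50033 = √146/3630 + 3060/50033 = 3060/50033 + √146/3630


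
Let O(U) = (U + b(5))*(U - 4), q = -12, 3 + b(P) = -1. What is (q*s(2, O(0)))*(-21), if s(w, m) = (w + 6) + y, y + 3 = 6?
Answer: 2772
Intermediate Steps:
y = 3 (y = -3 + 6 = 3)
b(P) = -4 (b(P) = -3 - 1 = -4)
O(U) = (-4 + U)² (O(U) = (U - 4)*(U - 4) = (-4 + U)*(-4 + U) = (-4 + U)²)
s(w, m) = 9 + w (s(w, m) = (w + 6) + 3 = (6 + w) + 3 = 9 + w)
(q*s(2, O(0)))*(-21) = -12*(9 + 2)*(-21) = -12*11*(-21) = -132*(-21) = 2772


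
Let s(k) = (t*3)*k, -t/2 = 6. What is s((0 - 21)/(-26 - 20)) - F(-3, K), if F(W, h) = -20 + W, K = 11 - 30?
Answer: 151/23 ≈ 6.5652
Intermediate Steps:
t = -12 (t = -2*6 = -12)
K = -19
s(k) = -36*k (s(k) = (-12*3)*k = -36*k)
s((0 - 21)/(-26 - 20)) - F(-3, K) = -36*(0 - 21)/(-26 - 20) - (-20 - 3) = -(-756)/(-46) - 1*(-23) = -(-756)*(-1)/46 + 23 = -36*21/46 + 23 = -378/23 + 23 = 151/23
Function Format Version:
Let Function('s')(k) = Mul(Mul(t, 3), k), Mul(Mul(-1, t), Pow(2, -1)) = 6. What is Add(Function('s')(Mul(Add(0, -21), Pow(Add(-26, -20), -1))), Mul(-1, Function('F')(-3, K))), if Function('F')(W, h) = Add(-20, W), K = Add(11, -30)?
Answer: Rational(151, 23) ≈ 6.5652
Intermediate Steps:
t = -12 (t = Mul(-2, 6) = -12)
K = -19
Function('s')(k) = Mul(-36, k) (Function('s')(k) = Mul(Mul(-12, 3), k) = Mul(-36, k))
Add(Function('s')(Mul(Add(0, -21), Pow(Add(-26, -20), -1))), Mul(-1, Function('F')(-3, K))) = Add(Mul(-36, Mul(Add(0, -21), Pow(Add(-26, -20), -1))), Mul(-1, Add(-20, -3))) = Add(Mul(-36, Mul(-21, Pow(-46, -1))), Mul(-1, -23)) = Add(Mul(-36, Mul(-21, Rational(-1, 46))), 23) = Add(Mul(-36, Rational(21, 46)), 23) = Add(Rational(-378, 23), 23) = Rational(151, 23)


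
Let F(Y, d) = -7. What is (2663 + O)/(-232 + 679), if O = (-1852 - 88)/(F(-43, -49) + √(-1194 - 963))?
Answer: 2944079/493041 + 970*I*√2157/493041 ≈ 5.9713 + 0.091372*I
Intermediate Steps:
O = -1940/(-7 + I*√2157) (O = (-1852 - 88)/(-7 + √(-1194 - 963)) = -1940/(-7 + √(-2157)) = -1940/(-7 + I*√2157) ≈ 6.1559 + 40.843*I)
(2663 + O)/(-232 + 679) = (2663 + (6790/1103 + 970*I*√2157/1103))/(-232 + 679) = (2944079/1103 + 970*I*√2157/1103)/447 = (2944079/1103 + 970*I*√2157/1103)*(1/447) = 2944079/493041 + 970*I*√2157/493041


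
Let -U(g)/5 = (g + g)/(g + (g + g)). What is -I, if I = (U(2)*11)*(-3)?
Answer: -110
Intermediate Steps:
U(g) = -10/3 (U(g) = -5*(g + g)/(g + (g + g)) = -5*2*g/(g + 2*g) = -5*2*g/(3*g) = -5*2*g*1/(3*g) = -5*⅔ = -10/3)
I = 110 (I = -10/3*11*(-3) = -110/3*(-3) = 110)
-I = -1*110 = -110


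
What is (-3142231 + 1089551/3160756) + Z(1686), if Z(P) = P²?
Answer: -947072034509/3160756 ≈ -2.9963e+5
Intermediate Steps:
(-3142231 + 1089551/3160756) + Z(1686) = (-3142231 + 1089551/3160756) + 1686² = (-3142231 + 1089551*(1/3160756)) + 2842596 = (-3142231 + 1089551/3160756) + 2842596 = -9931824397085/3160756 + 2842596 = -947072034509/3160756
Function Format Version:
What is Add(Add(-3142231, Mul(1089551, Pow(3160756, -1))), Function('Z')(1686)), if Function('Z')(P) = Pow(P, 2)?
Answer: Rational(-947072034509, 3160756) ≈ -2.9963e+5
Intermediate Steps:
Add(Add(-3142231, Mul(1089551, Pow(3160756, -1))), Function('Z')(1686)) = Add(Add(-3142231, Mul(1089551, Pow(3160756, -1))), Pow(1686, 2)) = Add(Add(-3142231, Mul(1089551, Rational(1, 3160756))), 2842596) = Add(Add(-3142231, Rational(1089551, 3160756)), 2842596) = Add(Rational(-9931824397085, 3160756), 2842596) = Rational(-947072034509, 3160756)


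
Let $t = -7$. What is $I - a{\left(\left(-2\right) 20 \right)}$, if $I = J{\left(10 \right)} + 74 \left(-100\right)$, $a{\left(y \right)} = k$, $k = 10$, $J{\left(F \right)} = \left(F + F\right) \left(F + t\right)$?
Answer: $-7350$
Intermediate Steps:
$J{\left(F \right)} = 2 F \left(-7 + F\right)$ ($J{\left(F \right)} = \left(F + F\right) \left(F - 7\right) = 2 F \left(-7 + F\right)$)
$a{\left(y \right)} = 10$
$I = -7340$ ($I = 2 \cdot 10 \left(-7 + 10\right) + 74 \left(-100\right) = 2 \cdot 10 \cdot 3 - 7400 = 60 - 7400 = -7340$)
$I - a{\left(\left(-2\right) 20 \right)} = -7340 - 10 = -7350$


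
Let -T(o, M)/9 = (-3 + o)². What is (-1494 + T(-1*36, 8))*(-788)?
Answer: 11964204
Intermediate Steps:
T(o, M) = -9*(-3 + o)²
(-1494 + T(-1*36, 8))*(-788) = (-1494 - 9*(-3 - 1*36)²)*(-788) = (-1494 - 9*(-3 - 36)²)*(-788) = (-1494 - 9*(-39)²)*(-788) = (-1494 - 9*1521)*(-788) = (-1494 - 13689)*(-788) = -15183*(-788) = 11964204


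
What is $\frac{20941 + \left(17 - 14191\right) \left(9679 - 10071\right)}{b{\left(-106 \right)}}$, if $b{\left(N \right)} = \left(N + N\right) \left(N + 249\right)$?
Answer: $- \frac{5577149}{30316} \approx -183.97$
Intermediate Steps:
$b{\left(N \right)} = 2 N \left(249 + N\right)$
$\frac{20941 + \left(17 - 14191\right) \left(9679 - 10071\right)}{b{\left(-106 \right)}} = \frac{20941 + \left(17 - 14191\right) \left(9679 - 10071\right)}{2 \left(-106\right) \left(249 - 106\right)} = \frac{20941 - -5556208}{2 \left(-106\right) 143} = \frac{20941 + 5556208}{-30316} = 5577149 \left(- \frac{1}{30316}\right) = - \frac{5577149}{30316}$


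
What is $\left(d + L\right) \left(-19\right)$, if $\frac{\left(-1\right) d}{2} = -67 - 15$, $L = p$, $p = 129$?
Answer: $-5567$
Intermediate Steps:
$L = 129$
$d = 164$ ($d = - 2 \left(-67 - 15\right) = \left(-2\right) \left(-82\right) = 164$)
$\left(d + L\right) \left(-19\right) = \left(164 + 129\right) \left(-19\right) = 293 \left(-19\right) = -5567$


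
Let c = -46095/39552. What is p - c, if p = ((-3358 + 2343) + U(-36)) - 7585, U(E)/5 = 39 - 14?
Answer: -111719035/13184 ≈ -8473.8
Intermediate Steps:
c = -15365/13184 (c = -46095*1/39552 = -15365/13184 ≈ -1.1654)
U(E) = 125 (U(E) = 5*(39 - 14) = 5*25 = 125)
p = -8475 (p = ((-3358 + 2343) + 125) - 7585 = (-1015 + 125) - 7585 = -890 - 7585 = -8475)
p - c = -8475 - 1*(-15365/13184) = -8475 + 15365/13184 = -111719035/13184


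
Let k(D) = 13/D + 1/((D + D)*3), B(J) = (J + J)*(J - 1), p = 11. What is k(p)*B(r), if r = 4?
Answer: 316/11 ≈ 28.727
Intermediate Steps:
B(J) = 2*J*(-1 + J) (B(J) = (2*J)*(-1 + J) = 2*J*(-1 + J))
k(D) = 79/(6*D) (k(D) = 13/D + (⅓)/(2*D) = 13/D + (1/(2*D))*(⅓) = 13/D + 1/(6*D) = 79/(6*D))
k(p)*B(r) = ((79/6)/11)*(2*4*(-1 + 4)) = ((79/6)*(1/11))*(2*4*3) = (79/66)*24 = 316/11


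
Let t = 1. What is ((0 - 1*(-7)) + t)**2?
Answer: 64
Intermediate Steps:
((0 - 1*(-7)) + t)**2 = ((0 - 1*(-7)) + 1)**2 = ((0 + 7) + 1)**2 = (7 + 1)**2 = 8**2 = 64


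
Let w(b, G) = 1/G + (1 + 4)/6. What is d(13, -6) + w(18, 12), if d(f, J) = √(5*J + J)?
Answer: 11/12 + 6*I ≈ 0.91667 + 6.0*I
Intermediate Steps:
d(f, J) = √6*√J (d(f, J) = √(6*J) = √6*√J)
w(b, G) = ⅚ + 1/G (w(b, G) = 1/G + 5*(⅙) = 1/G + ⅚ = ⅚ + 1/G)
d(13, -6) + w(18, 12) = √6*√(-6) + (⅚ + 1/12) = √6*(I*√6) + (⅚ + 1/12) = 6*I + 11/12 = 11/12 + 6*I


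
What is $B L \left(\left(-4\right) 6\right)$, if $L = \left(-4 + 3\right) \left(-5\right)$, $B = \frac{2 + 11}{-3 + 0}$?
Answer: $520$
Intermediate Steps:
$B = - \frac{13}{3}$ ($B = \frac{13}{-3} = 13 \left(- \frac{1}{3}\right) = - \frac{13}{3} \approx -4.3333$)
$L = 5$ ($L = \left(-1\right) \left(-5\right) = 5$)
$B L \left(\left(-4\right) 6\right) = \left(- \frac{13}{3}\right) 5 \left(\left(-4\right) 6\right) = \left(- \frac{65}{3}\right) \left(-24\right) = 520$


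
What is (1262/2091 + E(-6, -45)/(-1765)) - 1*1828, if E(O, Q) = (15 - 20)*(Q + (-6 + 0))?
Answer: -1348949999/738123 ≈ -1827.5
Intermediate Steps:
E(O, Q) = 30 - 5*Q (E(O, Q) = -5*(Q - 6) = -5*(-6 + Q) = 30 - 5*Q)
(1262/2091 + E(-6, -45)/(-1765)) - 1*1828 = (1262/2091 + (30 - 5*(-45))/(-1765)) - 1*1828 = (1262*(1/2091) + (30 + 225)*(-1/1765)) - 1828 = (1262/2091 + 255*(-1/1765)) - 1828 = (1262/2091 - 51/353) - 1828 = 338845/738123 - 1828 = -1348949999/738123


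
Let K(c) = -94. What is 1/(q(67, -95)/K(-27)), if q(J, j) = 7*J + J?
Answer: -47/268 ≈ -0.17537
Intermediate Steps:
q(J, j) = 8*J
1/(q(67, -95)/K(-27)) = 1/((8*67)/(-94)) = 1/(536*(-1/94)) = 1/(-268/47) = -47/268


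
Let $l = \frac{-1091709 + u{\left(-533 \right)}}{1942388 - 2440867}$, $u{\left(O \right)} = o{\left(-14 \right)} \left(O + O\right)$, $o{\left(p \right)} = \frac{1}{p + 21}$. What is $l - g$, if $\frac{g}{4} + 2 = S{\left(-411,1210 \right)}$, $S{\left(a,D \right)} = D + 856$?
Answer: $- \frac{28800455339}{3489353} \approx -8253.8$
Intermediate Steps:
$S{\left(a,D \right)} = 856 + D$
$g = 8256$ ($g = -8 + 4 \left(856 + 1210\right) = -8 + 4 \cdot 2066 = -8 + 8264 = 8256$)
$o{\left(p \right)} = \frac{1}{21 + p}$
$u{\left(O \right)} = \frac{2 O}{7}$ ($u{\left(O \right)} = \frac{O + O}{21 - 14} = \frac{2 O}{7}$)
$l = \frac{7643029}{3489353}$ ($l = \frac{-1091709 + \frac{2}{7} \left(-533\right)}{1942388 - 2440867} = \frac{-1091709 - \frac{1066}{7}}{-498479} = \left(- \frac{7643029}{7}\right) \left(- \frac{1}{498479}\right) = \frac{7643029}{3489353} \approx 2.1904$)
$l - g = \frac{7643029}{3489353} - 8256 = - \frac{28800455339}{3489353}$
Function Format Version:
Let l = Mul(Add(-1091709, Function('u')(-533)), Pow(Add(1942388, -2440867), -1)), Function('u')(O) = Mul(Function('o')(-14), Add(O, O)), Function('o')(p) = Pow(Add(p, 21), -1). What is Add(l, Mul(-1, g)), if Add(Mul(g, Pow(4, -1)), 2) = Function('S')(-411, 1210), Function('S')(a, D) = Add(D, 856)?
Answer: Rational(-28800455339, 3489353) ≈ -8253.8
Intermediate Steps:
Function('S')(a, D) = Add(856, D)
g = 8256 (g = Add(-8, Mul(4, Add(856, 1210))) = Add(-8, Mul(4, 2066)) = Add(-8, 8264) = 8256)
Function('o')(p) = Pow(Add(21, p), -1)
Function('u')(O) = Mul(Rational(2, 7), O) (Function('u')(O) = Mul(Pow(Add(21, -14), -1), Add(O, O)) = Mul(Pow(7, -1), Mul(2, O)) = Mul(Rational(1, 7), Mul(2, O)) = Mul(Rational(2, 7), O))
l = Rational(7643029, 3489353) (l = Mul(Add(-1091709, Mul(Rational(2, 7), -533)), Pow(Add(1942388, -2440867), -1)) = Mul(Add(-1091709, Rational(-1066, 7)), Pow(-498479, -1)) = Mul(Rational(-7643029, 7), Rational(-1, 498479)) = Rational(7643029, 3489353) ≈ 2.1904)
Add(l, Mul(-1, g)) = Add(Rational(7643029, 3489353), Mul(-1, 8256)) = Add(Rational(7643029, 3489353), -8256) = Rational(-28800455339, 3489353)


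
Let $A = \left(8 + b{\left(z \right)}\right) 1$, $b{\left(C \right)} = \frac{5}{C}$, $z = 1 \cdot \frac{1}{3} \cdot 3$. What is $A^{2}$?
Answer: $169$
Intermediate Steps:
$z = 1$ ($z = 1 \cdot \frac{1}{3} \cdot 3 = \frac{1}{3} \cdot 3 = 1$)
$A = 13$ ($A = \left(8 + \frac{5}{1}\right) 1 = \left(8 + 5 \cdot 1\right) 1 = \left(8 + 5\right) 1 = 13 \cdot 1 = 13$)
$A^{2} = 13^{2} = 169$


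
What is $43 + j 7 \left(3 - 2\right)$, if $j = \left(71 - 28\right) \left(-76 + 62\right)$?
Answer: $-4171$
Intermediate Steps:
$j = -602$ ($j = 43 \left(-14\right) = -602$)
$43 + j 7 \left(3 - 2\right) = 43 - 602 \cdot 7 \left(3 - 2\right) = 43 - 602 \cdot 7 \cdot 1 = 43 - 4214 = -4171$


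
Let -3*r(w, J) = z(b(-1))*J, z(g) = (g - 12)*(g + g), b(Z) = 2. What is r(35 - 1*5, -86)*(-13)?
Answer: 44720/3 ≈ 14907.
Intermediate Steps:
z(g) = 2*g*(-12 + g) (z(g) = (-12 + g)*(2*g) = 2*g*(-12 + g))
r(w, J) = 40*J/3 (r(w, J) = -2*2*(-12 + 2)*J/3 = -2*2*(-10)*J/3 = -(-40)*J/3 = 40*J/3)
r(35 - 1*5, -86)*(-13) = ((40/3)*(-86))*(-13) = -3440/3*(-13) = 44720/3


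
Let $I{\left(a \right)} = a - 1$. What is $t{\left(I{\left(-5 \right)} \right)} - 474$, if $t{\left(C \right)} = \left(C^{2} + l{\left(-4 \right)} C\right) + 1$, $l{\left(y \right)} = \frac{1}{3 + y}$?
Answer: $-431$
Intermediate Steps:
$I{\left(a \right)} = -1 + a$
$t{\left(C \right)} = 1 + C^{2} - C$ ($t{\left(C \right)} = \left(C^{2} + \frac{C}{3 - 4}\right) + 1 = \left(C^{2} + \frac{C}{-1}\right) + 1 = \left(C^{2} - C\right) + 1 = 1 + C^{2} - C$)
$t{\left(I{\left(-5 \right)} \right)} - 474 = \left(1 + \left(-1 - 5\right)^{2} - \left(-1 - 5\right)\right) - 474 = \left(1 + \left(-6\right)^{2} - -6\right) - 474 = \left(1 + 36 + 6\right) - 474 = 43 - 474 = -431$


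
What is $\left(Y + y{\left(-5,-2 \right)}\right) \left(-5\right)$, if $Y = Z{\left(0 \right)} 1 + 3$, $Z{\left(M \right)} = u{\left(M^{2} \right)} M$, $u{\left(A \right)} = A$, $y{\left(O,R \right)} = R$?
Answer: $-5$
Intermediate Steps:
$Z{\left(M \right)} = M^{3}$ ($Z{\left(M \right)} = M^{2} M = M^{3}$)
$Y = 3$ ($Y = 0^{3} \cdot 1 + 3 = 0 \cdot 1 + 3 = 0 + 3 = 3$)
$\left(Y + y{\left(-5,-2 \right)}\right) \left(-5\right) = \left(3 - 2\right) \left(-5\right) = 1 \left(-5\right) = -5$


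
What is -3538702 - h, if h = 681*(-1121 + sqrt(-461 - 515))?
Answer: -2775301 - 2724*I*sqrt(61) ≈ -2.7753e+6 - 21275.0*I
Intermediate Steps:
h = -763401 + 2724*I*sqrt(61) (h = 681*(-1121 + sqrt(-976)) = 681*(-1121 + 4*I*sqrt(61)) = -763401 + 2724*I*sqrt(61) ≈ -7.634e+5 + 21275.0*I)
-3538702 - h = -3538702 - (-763401 + 2724*I*sqrt(61)) = -3538702 + (763401 - 2724*I*sqrt(61)) = -2775301 - 2724*I*sqrt(61)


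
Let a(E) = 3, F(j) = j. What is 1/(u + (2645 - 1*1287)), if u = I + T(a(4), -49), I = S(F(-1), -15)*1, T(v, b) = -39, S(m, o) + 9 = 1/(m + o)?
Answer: 16/20959 ≈ 0.00076339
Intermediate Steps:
S(m, o) = -9 + 1/(m + o)
I = -145/16 (I = ((1 - 9*(-1) - 9*(-15))/(-1 - 15))*1 = ((1 + 9 + 135)/(-16))*1 = -1/16*145*1 = -145/16*1 = -145/16 ≈ -9.0625)
u = -769/16 (u = -145/16 - 39 = -769/16 ≈ -48.063)
1/(u + (2645 - 1*1287)) = 1/(-769/16 + (2645 - 1*1287)) = 1/(-769/16 + (2645 - 1287)) = 1/(-769/16 + 1358) = 1/(20959/16) = 16/20959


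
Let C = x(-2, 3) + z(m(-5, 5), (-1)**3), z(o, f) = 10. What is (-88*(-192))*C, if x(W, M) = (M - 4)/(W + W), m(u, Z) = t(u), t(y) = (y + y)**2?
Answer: 173184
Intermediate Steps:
t(y) = 4*y**2 (t(y) = (2*y)**2 = 4*y**2)
m(u, Z) = 4*u**2
x(W, M) = (-4 + M)/(2*W) (x(W, M) = (-4 + M)/((2*W)) = (-4 + M)*(1/(2*W)) = (-4 + M)/(2*W))
C = 41/4 (C = (1/2)*(-4 + 3)/(-2) + 10 = (1/2)*(-1/2)*(-1) + 10 = 1/4 + 10 = 41/4 ≈ 10.250)
(-88*(-192))*C = -88*(-192)*(41/4) = 16896*(41/4) = 173184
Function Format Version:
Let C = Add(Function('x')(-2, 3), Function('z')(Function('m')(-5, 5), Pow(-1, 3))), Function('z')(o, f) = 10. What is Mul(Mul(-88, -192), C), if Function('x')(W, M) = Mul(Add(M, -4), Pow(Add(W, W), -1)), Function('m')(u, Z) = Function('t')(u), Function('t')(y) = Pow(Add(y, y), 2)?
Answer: 173184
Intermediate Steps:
Function('t')(y) = Mul(4, Pow(y, 2)) (Function('t')(y) = Pow(Mul(2, y), 2) = Mul(4, Pow(y, 2)))
Function('m')(u, Z) = Mul(4, Pow(u, 2))
Function('x')(W, M) = Mul(Rational(1, 2), Pow(W, -1), Add(-4, M)) (Function('x')(W, M) = Mul(Add(-4, M), Pow(Mul(2, W), -1)) = Mul(Add(-4, M), Mul(Rational(1, 2), Pow(W, -1))) = Mul(Rational(1, 2), Pow(W, -1), Add(-4, M)))
C = Rational(41, 4) (C = Add(Mul(Rational(1, 2), Pow(-2, -1), Add(-4, 3)), 10) = Add(Mul(Rational(1, 2), Rational(-1, 2), -1), 10) = Add(Rational(1, 4), 10) = Rational(41, 4) ≈ 10.250)
Mul(Mul(-88, -192), C) = Mul(Mul(-88, -192), Rational(41, 4)) = Mul(16896, Rational(41, 4)) = 173184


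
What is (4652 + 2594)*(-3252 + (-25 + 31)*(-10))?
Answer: -23998752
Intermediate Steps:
(4652 + 2594)*(-3252 + (-25 + 31)*(-10)) = 7246*(-3252 + 6*(-10)) = 7246*(-3252 - 60) = 7246*(-3312) = -23998752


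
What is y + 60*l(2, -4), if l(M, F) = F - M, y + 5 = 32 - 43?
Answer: -376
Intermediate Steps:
y = -16 (y = -5 + (32 - 43) = -5 - 11 = -16)
y + 60*l(2, -4) = -16 + 60*(-4 - 1*2) = -16 + 60*(-4 - 2) = -16 + 60*(-6) = -16 - 360 = -376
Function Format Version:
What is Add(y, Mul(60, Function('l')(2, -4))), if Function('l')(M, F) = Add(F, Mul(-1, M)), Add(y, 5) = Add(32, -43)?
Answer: -376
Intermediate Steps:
y = -16 (y = Add(-5, Add(32, -43)) = Add(-5, -11) = -16)
Add(y, Mul(60, Function('l')(2, -4))) = Add(-16, Mul(60, Add(-4, Mul(-1, 2)))) = Add(-16, Mul(60, Add(-4, -2))) = Add(-16, Mul(60, -6)) = Add(-16, -360) = -376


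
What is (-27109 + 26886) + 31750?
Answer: 31527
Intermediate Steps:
(-27109 + 26886) + 31750 = -223 + 31750 = 31527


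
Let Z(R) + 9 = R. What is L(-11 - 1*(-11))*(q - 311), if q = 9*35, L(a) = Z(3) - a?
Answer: -24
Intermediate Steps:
Z(R) = -9 + R
L(a) = -6 - a (L(a) = (-9 + 3) - a = -6 - a)
q = 315
L(-11 - 1*(-11))*(q - 311) = (-6 - (-11 - 1*(-11)))*(315 - 311) = (-6 - (-11 + 11))*4 = (-6 - 1*0)*4 = (-6 + 0)*4 = -6*4 = -24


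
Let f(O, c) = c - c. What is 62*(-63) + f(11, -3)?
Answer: -3906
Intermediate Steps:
f(O, c) = 0
62*(-63) + f(11, -3) = 62*(-63) + 0 = -3906 + 0 = -3906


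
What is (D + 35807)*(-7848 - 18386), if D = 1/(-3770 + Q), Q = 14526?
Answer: -5051882599881/5378 ≈ -9.3936e+8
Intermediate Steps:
D = 1/10756 (D = 1/(-3770 + 14526) = 1/10756 ≈ 9.2971e-5)
(D + 35807)*(-7848 - 18386) = (1/10756 + 35807)*(-7848 - 18386) = (385140093/10756)*(-26234) = -5051882599881/5378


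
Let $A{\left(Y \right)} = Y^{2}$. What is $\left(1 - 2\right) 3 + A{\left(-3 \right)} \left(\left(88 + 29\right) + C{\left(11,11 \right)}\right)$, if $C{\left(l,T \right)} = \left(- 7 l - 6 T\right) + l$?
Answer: $-138$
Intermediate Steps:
$C{\left(l,T \right)} = - 6 T - 6 l$
$\left(1 - 2\right) 3 + A{\left(-3 \right)} \left(\left(88 + 29\right) + C{\left(11,11 \right)}\right) = \left(1 - 2\right) 3 + \left(-3\right)^{2} \left(\left(88 + 29\right) - 132\right) = \left(-1\right) 3 + 9 \left(117 - 132\right) = -3 + 9 \left(117 - 132\right) = -3 + 9 \left(-15\right) = -3 - 135 = -138$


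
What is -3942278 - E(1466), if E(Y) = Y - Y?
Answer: -3942278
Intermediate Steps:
E(Y) = 0
-3942278 - E(1466) = -3942278 - 1*0 = -3942278 + 0 = -3942278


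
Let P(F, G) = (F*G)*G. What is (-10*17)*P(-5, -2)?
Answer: 3400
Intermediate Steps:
P(F, G) = F*G²
(-10*17)*P(-5, -2) = (-10*17)*(-5*(-2)²) = -(-850)*4 = -170*(-20) = 3400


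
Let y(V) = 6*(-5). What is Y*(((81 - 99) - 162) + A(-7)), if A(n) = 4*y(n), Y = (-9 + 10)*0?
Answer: 0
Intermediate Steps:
y(V) = -30
Y = 0 (Y = 1*0 = 0)
A(n) = -120 (A(n) = 4*(-30) = -120)
Y*(((81 - 99) - 162) + A(-7)) = 0*(((81 - 99) - 162) - 120) = 0*((-18 - 162) - 120) = 0*(-180 - 120) = 0*(-300) = 0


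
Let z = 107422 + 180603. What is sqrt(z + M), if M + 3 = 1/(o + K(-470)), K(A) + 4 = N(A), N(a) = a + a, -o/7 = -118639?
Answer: sqrt(198193226814998031)/829529 ≈ 536.68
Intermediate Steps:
o = 830473 (o = -7*(-118639) = 830473)
N(a) = 2*a
K(A) = -4 + 2*A
z = 288025
M = -2488586/829529 (M = -3 + 1/(830473 + (-4 + 2*(-470))) = -3 + 1/(830473 + (-4 - 940)) = -3 + 1/(830473 - 944) = -3 + 1/829529 = -2488586/829529 ≈ -3.0000)
sqrt(z + M) = sqrt(288025 - 2488586/829529) = sqrt(238922601639/829529) = sqrt(198193226814998031)/829529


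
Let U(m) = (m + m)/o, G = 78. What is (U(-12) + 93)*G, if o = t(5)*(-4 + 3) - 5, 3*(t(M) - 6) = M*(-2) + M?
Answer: 52182/7 ≈ 7454.6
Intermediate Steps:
t(M) = 6 - M/3 (t(M) = 6 + (M*(-2) + M)/3 = 6 + (-2*M + M)/3 = 6 + (-M)/3 = 6 - M/3)
o = -28/3 (o = (6 - 1/3*5)*(-4 + 3) - 5 = (6 - 5/3)*(-1) - 5 = (13/3)*(-1) - 5 = -13/3 - 5 = -28/3 ≈ -9.3333)
U(m) = -3*m/14 (U(m) = (m + m)/(-28/3) = (2*m)*(-3/28) = -3*m/14)
(U(-12) + 93)*G = (-3/14*(-12) + 93)*78 = (18/7 + 93)*78 = (669/7)*78 = 52182/7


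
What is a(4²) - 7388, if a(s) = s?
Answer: -7372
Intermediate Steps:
a(4²) - 7388 = 4² - 7388 = 16 - 7388 = -7372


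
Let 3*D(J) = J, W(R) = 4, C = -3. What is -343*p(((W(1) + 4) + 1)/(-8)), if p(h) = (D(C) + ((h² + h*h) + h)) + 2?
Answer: -26411/32 ≈ -825.34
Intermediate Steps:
D(J) = J/3
p(h) = 1 + h + 2*h² (p(h) = ((⅓)*(-3) + ((h² + h*h) + h)) + 2 = (-1 + ((h² + h²) + h)) + 2 = (-1 + (2*h² + h)) + 2 = (-1 + (h + 2*h²)) + 2 = (-1 + h + 2*h²) + 2 = 1 + h + 2*h²)
-343*p(((W(1) + 4) + 1)/(-8)) = -343*(1 + ((4 + 4) + 1)/(-8) + 2*(((4 + 4) + 1)/(-8))²) = -343*(1 + (8 + 1)*(-⅛) + 2*((8 + 1)*(-⅛))²) = -343*(1 + 9*(-⅛) + 2*(9*(-⅛))²) = -343*(1 - 9/8 + 2*(-9/8)²) = -343*(1 - 9/8 + 2*(81/64)) = -343*(1 - 9/8 + 81/32) = -343*77/32 = -26411/32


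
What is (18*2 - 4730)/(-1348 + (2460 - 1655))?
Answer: 4694/543 ≈ 8.6446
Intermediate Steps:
(18*2 - 4730)/(-1348 + (2460 - 1655)) = (36 - 4730)/(-1348 + 805) = -4694/(-543) = -4694*(-1/543) = 4694/543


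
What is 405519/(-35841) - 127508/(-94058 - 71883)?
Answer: -20907404717/1982497127 ≈ -10.546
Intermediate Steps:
405519/(-35841) - 127508/(-94058 - 71883) = 405519*(-1/35841) - 127508/(-165941) = -135173/11947 - 127508*(-1/165941) = -135173/11947 + 127508/165941 = -20907404717/1982497127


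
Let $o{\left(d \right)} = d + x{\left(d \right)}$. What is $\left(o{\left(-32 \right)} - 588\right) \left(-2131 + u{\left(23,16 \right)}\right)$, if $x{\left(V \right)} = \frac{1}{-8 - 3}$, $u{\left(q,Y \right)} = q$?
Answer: $\frac{14378668}{11} \approx 1.3072 \cdot 10^{6}$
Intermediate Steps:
$x{\left(V \right)} = - \frac{1}{11}$ ($x{\left(V \right)} = \frac{1}{-11} = - \frac{1}{11}$)
$o{\left(d \right)} = - \frac{1}{11} + d$ ($o{\left(d \right)} = d - \frac{1}{11} = - \frac{1}{11} + d$)
$\left(o{\left(-32 \right)} - 588\right) \left(-2131 + u{\left(23,16 \right)}\right) = \left(\left(- \frac{1}{11} - 32\right) - 588\right) \left(-2131 + 23\right) = \left(- \frac{353}{11} - 588\right) \left(-2108\right) = \left(- \frac{6821}{11}\right) \left(-2108\right) = \frac{14378668}{11}$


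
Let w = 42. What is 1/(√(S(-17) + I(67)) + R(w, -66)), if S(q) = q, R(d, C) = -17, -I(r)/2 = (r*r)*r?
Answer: -17/601832 - I*√601543/601832 ≈ -2.8247e-5 - 0.0012887*I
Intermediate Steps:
I(r) = -2*r³ (I(r) = -2*r*r*r = -2*r²*r = -2*r³)
1/(√(S(-17) + I(67)) + R(w, -66)) = 1/(√(-17 - 2*67³) - 17) = 1/(√(-17 - 2*300763) - 17) = 1/(√(-17 - 601526) - 17) = 1/(√(-601543) - 17) = 1/(I*√601543 - 17) = 1/(-17 + I*√601543)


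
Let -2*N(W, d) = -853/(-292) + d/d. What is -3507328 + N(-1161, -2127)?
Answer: -2048280697/584 ≈ -3.5073e+6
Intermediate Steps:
N(W, d) = -1145/584 (N(W, d) = -(-853/(-292) + d/d)/2 = -(-853*(-1/292) + 1)/2 = -(853/292 + 1)/2 = -1/2*1145/292 = -1145/584)
-3507328 + N(-1161, -2127) = -3507328 - 1145/584 = -2048280697/584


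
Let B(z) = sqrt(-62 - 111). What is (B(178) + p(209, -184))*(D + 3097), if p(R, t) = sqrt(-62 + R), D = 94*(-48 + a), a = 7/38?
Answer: -185892*sqrt(3)/19 - 26556*I*sqrt(173)/19 ≈ -16946.0 - 18384.0*I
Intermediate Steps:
a = 7/38 (a = 7*(1/38) = 7/38 ≈ 0.18421)
B(z) = I*sqrt(173) (B(z) = sqrt(-173) = I*sqrt(173))
D = -85399/19 (D = 94*(-48 + 7/38) = 94*(-1817/38) = -85399/19 ≈ -4494.7)
(B(178) + p(209, -184))*(D + 3097) = (I*sqrt(173) + sqrt(-62 + 209))*(-85399/19 + 3097) = (I*sqrt(173) + sqrt(147))*(-26556/19) = (I*sqrt(173) + 7*sqrt(3))*(-26556/19) = (7*sqrt(3) + I*sqrt(173))*(-26556/19) = -185892*sqrt(3)/19 - 26556*I*sqrt(173)/19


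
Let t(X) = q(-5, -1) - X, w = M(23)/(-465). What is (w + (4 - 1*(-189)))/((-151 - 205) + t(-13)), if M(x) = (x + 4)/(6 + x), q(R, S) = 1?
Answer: -433763/768645 ≈ -0.56432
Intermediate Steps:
M(x) = (4 + x)/(6 + x)
w = -9/4495 (w = ((4 + 23)/(6 + 23))/(-465) = (27/29)*(-1/465) = -9/4495 ≈ -0.0020022)
t(X) = 1 - X
(w + (4 - 1*(-189)))/((-151 - 205) + t(-13)) = (-9/4495 + (4 - 1*(-189)))/((-151 - 205) + (1 - 1*(-13))) = (-9/4495 + (4 + 189))/(-356 + (1 + 13)) = (-9/4495 + 193)/(-356 + 14) = (867526/4495)/(-342) = (867526/4495)*(-1/342) = -433763/768645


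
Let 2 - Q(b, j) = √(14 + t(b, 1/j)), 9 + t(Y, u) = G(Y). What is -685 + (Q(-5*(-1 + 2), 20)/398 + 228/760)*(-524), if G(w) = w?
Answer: -840609/995 ≈ -844.83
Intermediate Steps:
t(Y, u) = -9 + Y
Q(b, j) = 2 - √(5 + b) (Q(b, j) = 2 - √(14 + (-9 + b)) = 2 - √(5 + b))
-685 + (Q(-5*(-1 + 2), 20)/398 + 228/760)*(-524) = -685 + ((2 - √(5 - 5*(-1 + 2)))/398 + 228/760)*(-524) = -685 + ((2 - √(5 - 5*1))*(1/398) + 228*(1/760))*(-524) = -685 + ((2 - √(5 - 5))*(1/398) + 3/10)*(-524) = -685 + ((2 - √0)*(1/398) + 3/10)*(-524) = -685 + ((2 - 1*0)*(1/398) + 3/10)*(-524) = -685 + ((2 + 0)*(1/398) + 3/10)*(-524) = -685 + (2*(1/398) + 3/10)*(-524) = -685 + (1/199 + 3/10)*(-524) = -685 + (607/1990)*(-524) = -685 - 159034/995 = -840609/995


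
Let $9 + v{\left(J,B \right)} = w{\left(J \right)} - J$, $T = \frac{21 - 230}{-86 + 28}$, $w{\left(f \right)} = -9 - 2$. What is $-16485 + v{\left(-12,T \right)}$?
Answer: $-16493$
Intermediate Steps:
$w{\left(f \right)} = -11$
$T = \frac{209}{58}$ ($T = - \frac{209}{-58} = \left(-209\right) \left(- \frac{1}{58}\right) = \frac{209}{58} \approx 3.6034$)
$v{\left(J,B \right)} = -20 - J$ ($v{\left(J,B \right)} = -9 - \left(11 + J\right) = -20 - J$)
$-16485 + v{\left(-12,T \right)} = -16485 - 8 = -16493$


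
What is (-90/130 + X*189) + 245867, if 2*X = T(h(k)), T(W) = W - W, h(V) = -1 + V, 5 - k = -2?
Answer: 3196262/13 ≈ 2.4587e+5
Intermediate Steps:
k = 7 (k = 5 - 1*(-2) = 5 + 2 = 7)
T(W) = 0
X = 0 (X = (1/2)*0 = 0)
(-90/130 + X*189) + 245867 = (-90/130 + 0*189) + 245867 = (-90*1/130 + 0) + 245867 = (-9/13 + 0) + 245867 = -9/13 + 245867 = 3196262/13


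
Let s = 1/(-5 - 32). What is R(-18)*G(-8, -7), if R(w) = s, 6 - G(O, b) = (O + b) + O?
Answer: -29/37 ≈ -0.78378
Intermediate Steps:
G(O, b) = 6 - b - 2*O (G(O, b) = 6 - ((O + b) + O) = 6 - (b + 2*O) = 6 + (-b - 2*O) = 6 - b - 2*O)
s = -1/37 (s = 1/(-37) = -1/37 ≈ -0.027027)
R(w) = -1/37
R(-18)*G(-8, -7) = -(6 - 1*(-7) - 2*(-8))/37 = -(6 + 7 + 16)/37 = -1/37*29 = -29/37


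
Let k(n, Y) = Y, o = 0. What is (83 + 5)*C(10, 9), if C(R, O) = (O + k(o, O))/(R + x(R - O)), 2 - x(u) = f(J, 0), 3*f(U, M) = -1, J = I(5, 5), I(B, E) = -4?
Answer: 4752/37 ≈ 128.43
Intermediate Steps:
J = -4
f(U, M) = -⅓ (f(U, M) = (⅓)*(-1) = -⅓)
x(u) = 7/3 (x(u) = 2 - 1*(-⅓) = 2 + ⅓ = 7/3)
C(R, O) = 2*O/(7/3 + R) (C(R, O) = (O + O)/(R + 7/3) = (2*O)/(7/3 + R) = 2*O/(7/3 + R))
(83 + 5)*C(10, 9) = (83 + 5)*(6*9/(7 + 3*10)) = 88*(6*9/(7 + 30)) = 88*(6*9/37) = 88*(6*9*(1/37)) = 88*(54/37) = 4752/37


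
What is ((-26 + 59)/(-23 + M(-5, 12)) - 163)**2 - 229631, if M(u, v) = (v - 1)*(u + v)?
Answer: -65856515/324 ≈ -2.0326e+5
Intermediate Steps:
M(u, v) = (-1 + v)*(u + v)
((-26 + 59)/(-23 + M(-5, 12)) - 163)**2 - 229631 = ((-26 + 59)/(-23 + (12**2 - 1*(-5) - 1*12 - 5*12)) - 163)**2 - 229631 = (33/(-23 + (144 + 5 - 12 - 60)) - 163)**2 - 229631 = (33/(-23 + 77) - 163)**2 - 229631 = (33/54 - 163)**2 - 229631 = (33*(1/54) - 163)**2 - 229631 = (11/18 - 163)**2 - 229631 = (-2923/18)**2 - 229631 = 8543929/324 - 229631 = -65856515/324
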